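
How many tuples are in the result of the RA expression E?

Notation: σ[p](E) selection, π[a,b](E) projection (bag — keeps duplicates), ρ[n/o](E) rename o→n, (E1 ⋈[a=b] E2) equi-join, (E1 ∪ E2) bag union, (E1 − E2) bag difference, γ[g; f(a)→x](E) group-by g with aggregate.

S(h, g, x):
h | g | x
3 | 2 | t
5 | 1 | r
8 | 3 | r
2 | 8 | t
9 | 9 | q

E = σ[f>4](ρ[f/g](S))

Stepwise |·|:
  S → 5
  ρ[f/g](S) → 5
  σ[f>4](ρ[f/g](S)) → 2

|E| = 2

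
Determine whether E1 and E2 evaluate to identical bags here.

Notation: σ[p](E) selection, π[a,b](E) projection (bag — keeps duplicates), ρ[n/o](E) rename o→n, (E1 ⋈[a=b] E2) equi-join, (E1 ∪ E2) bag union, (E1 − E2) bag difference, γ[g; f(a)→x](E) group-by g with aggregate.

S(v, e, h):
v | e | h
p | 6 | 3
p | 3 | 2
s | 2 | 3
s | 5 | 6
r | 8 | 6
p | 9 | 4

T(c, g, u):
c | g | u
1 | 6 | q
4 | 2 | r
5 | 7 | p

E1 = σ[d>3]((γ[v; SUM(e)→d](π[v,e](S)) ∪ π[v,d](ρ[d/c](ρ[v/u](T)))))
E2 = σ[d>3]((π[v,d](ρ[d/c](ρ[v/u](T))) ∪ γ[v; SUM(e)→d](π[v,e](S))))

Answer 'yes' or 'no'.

E1 row counts bottom-up:
  S → 6
  π[v,e](S) → 6
  γ[v; SUM(e)→d](π[v,e](S)) → 3
  T → 3
  ρ[v/u](T) → 3
  ρ[d/c](ρ[v/u](T)) → 3
  π[v,d](ρ[d/c](ρ[v/u](T))) → 3
  (γ[v; SUM(e)→d](π[v,e](S)) ∪ π[v,d](ρ[d/c](ρ[v/u](T)))) → 6
  σ[d>3]((γ[v; SUM(e)→d](π[v,e](S)) ∪ π[v,d](ρ[d/c](ρ[v/u](T))))) → 5
E2 row counts bottom-up:
  T → 3
  ρ[v/u](T) → 3
  ρ[d/c](ρ[v/u](T)) → 3
  π[v,d](ρ[d/c](ρ[v/u](T))) → 3
  S → 6
  π[v,e](S) → 6
  γ[v; SUM(e)→d](π[v,e](S)) → 3
  (π[v,d](ρ[d/c](ρ[v/u](T))) ∪ γ[v; SUM(e)→d](π[v,e](S))) → 6
  σ[d>3]((π[v,d](ρ[d/c](ρ[v/u](T))) ∪ γ[v; SUM(e)→d](π[v,e](S)))) → 5

E1 and E2 produce the same multiset:
v | d
p | 5
p | 18
r | 4
r | 8
s | 7

yes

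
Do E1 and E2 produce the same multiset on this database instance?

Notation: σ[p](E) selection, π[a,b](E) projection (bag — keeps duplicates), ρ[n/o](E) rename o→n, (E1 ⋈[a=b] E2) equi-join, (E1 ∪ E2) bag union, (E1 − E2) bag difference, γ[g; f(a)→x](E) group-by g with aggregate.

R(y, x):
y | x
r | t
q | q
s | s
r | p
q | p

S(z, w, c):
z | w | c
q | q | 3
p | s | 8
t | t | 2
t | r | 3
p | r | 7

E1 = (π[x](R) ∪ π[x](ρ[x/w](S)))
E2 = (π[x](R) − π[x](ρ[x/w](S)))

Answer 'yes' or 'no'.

E1 subexpression sizes:
  R → 5
  π[x](R) → 5
  S → 5
  ρ[x/w](S) → 5
  π[x](ρ[x/w](S)) → 5
  (π[x](R) ∪ π[x](ρ[x/w](S))) → 10
E2 subexpression sizes:
  R → 5
  π[x](R) → 5
  S → 5
  ρ[x/w](S) → 5
  π[x](ρ[x/w](S)) → 5
  (π[x](R) − π[x](ρ[x/w](S))) → 2

E1 result:
x
p
p
q
q
r
r
s
s
t
t
E2 result:
x
p
p
Witness: ('t',) appears 2× in E1 but 0× in E2.

no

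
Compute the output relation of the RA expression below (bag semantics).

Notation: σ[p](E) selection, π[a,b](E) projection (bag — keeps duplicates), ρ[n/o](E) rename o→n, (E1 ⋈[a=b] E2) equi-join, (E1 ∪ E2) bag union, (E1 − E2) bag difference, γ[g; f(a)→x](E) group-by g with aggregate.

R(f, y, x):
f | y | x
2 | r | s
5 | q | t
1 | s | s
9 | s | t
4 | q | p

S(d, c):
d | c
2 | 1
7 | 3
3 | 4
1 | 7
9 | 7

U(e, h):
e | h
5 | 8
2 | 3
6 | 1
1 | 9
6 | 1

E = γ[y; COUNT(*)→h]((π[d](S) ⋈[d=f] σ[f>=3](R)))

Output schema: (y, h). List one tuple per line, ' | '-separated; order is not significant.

Row counts bottom-up:
  S → 5
  π[d](S) → 5
  R → 5
  σ[f>=3](R) → 3
  (π[d](S) ⋈[d=f] σ[f>=3](R)) → 1
  γ[y; COUNT(*)→h]((π[d](S) ⋈[d=f] σ[f>=3](R))) → 1

== RESULT ==
y | h
s | 1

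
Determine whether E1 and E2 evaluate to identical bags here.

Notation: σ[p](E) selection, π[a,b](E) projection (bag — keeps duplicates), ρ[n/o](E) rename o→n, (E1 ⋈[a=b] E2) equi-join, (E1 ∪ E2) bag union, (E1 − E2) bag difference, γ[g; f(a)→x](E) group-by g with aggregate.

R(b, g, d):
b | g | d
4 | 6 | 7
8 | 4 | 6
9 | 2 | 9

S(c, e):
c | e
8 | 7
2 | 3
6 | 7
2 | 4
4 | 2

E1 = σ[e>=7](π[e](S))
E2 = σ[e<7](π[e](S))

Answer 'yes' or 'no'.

E1 per-node cardinality:
  S → 5
  π[e](S) → 5
  σ[e>=7](π[e](S)) → 2
E2 per-node cardinality:
  S → 5
  π[e](S) → 5
  σ[e<7](π[e](S)) → 3

E1 result:
e
7
7
E2 result:
e
2
3
4
Witness: (7,) appears 2× in E1 but 0× in E2.

no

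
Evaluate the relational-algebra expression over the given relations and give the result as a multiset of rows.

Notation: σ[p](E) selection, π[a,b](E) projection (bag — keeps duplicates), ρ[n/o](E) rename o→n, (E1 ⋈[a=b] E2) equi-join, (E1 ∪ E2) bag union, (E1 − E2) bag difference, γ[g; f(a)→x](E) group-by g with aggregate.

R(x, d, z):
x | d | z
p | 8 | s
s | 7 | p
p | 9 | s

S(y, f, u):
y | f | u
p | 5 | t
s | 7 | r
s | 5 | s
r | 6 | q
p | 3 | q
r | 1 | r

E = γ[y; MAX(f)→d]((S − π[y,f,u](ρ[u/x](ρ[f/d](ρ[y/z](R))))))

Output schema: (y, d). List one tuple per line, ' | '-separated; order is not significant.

Stepwise |·|:
  S → 6
  R → 3
  ρ[y/z](R) → 3
  ρ[f/d](ρ[y/z](R)) → 3
  ρ[u/x](ρ[f/d](ρ[y/z](R))) → 3
  π[y,f,u](ρ[u/x](ρ[f/d](ρ[y/z](R)))) → 3
  (S − π[y,f,u](ρ[u/x](ρ[f/d](ρ[y/z](R))))) → 6
  γ[y; MAX(f)→d]((S − π[y,f,u](ρ[u/x](ρ[f/d](ρ[y/z](R)))))) → 3

== RESULT ==
y | d
p | 5
r | 6
s | 7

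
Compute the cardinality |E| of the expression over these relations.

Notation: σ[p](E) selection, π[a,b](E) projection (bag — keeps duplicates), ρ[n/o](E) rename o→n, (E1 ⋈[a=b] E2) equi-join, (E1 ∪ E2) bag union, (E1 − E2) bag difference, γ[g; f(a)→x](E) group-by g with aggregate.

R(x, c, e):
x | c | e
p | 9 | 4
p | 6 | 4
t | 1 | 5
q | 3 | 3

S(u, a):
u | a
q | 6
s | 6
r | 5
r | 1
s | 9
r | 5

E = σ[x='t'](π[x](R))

Per-node cardinality:
  R → 4
  π[x](R) → 4
  σ[x='t'](π[x](R)) → 1

|E| = 1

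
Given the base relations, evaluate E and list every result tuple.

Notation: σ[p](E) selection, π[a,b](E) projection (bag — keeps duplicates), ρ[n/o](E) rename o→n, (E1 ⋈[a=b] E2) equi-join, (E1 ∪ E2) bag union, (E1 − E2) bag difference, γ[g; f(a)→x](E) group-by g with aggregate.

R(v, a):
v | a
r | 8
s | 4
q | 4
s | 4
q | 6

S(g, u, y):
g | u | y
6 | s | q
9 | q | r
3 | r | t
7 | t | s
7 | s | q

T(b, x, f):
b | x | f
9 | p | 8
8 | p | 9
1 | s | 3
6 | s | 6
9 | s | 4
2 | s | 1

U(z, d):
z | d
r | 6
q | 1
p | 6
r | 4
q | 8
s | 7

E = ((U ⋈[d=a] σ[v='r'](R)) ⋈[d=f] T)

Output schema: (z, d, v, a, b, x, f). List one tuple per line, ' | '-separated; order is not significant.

Per-node cardinality:
  U → 6
  R → 5
  σ[v='r'](R) → 1
  (U ⋈[d=a] σ[v='r'](R)) → 1
  T → 6
  ((U ⋈[d=a] σ[v='r'](R)) ⋈[d=f] T) → 1

== RESULT ==
z | d | v | a | b | x | f
q | 8 | r | 8 | 9 | p | 8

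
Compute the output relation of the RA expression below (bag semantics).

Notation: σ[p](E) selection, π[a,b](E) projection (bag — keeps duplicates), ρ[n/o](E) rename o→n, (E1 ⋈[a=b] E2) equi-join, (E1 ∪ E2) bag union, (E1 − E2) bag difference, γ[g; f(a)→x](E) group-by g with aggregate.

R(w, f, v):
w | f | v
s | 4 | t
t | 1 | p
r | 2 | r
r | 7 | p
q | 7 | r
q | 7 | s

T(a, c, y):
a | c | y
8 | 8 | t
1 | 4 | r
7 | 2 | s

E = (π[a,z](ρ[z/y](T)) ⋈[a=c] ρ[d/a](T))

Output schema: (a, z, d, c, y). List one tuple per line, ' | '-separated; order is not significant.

Per-node cardinality:
  T → 3
  ρ[z/y](T) → 3
  π[a,z](ρ[z/y](T)) → 3
  T → 3
  ρ[d/a](T) → 3
  (π[a,z](ρ[z/y](T)) ⋈[a=c] ρ[d/a](T)) → 1

== RESULT ==
a | z | d | c | y
8 | t | 8 | 8 | t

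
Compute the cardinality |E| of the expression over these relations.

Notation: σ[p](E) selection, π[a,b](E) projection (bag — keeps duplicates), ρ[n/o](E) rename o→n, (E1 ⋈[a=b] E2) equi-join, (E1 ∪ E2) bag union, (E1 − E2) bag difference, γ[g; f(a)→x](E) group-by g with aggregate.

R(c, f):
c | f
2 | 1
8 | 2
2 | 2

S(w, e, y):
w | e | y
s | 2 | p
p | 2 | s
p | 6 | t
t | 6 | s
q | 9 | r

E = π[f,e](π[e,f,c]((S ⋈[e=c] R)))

Stepwise |·|:
  S → 5
  R → 3
  (S ⋈[e=c] R) → 4
  π[e,f,c]((S ⋈[e=c] R)) → 4
  π[f,e](π[e,f,c]((S ⋈[e=c] R))) → 4

|E| = 4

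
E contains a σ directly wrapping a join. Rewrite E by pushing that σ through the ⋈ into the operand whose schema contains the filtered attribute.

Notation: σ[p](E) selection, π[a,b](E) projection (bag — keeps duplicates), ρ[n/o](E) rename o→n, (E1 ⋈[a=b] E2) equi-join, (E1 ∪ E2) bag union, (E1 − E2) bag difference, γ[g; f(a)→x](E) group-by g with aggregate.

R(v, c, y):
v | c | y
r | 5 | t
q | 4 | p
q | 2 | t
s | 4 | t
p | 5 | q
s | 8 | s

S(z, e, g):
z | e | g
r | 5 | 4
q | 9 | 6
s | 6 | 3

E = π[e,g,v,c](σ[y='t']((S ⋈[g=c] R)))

σ filters on y, owned by the right side.
E' = π[e,g,v,c]((S ⋈[g=c] σ[y='t'](R)))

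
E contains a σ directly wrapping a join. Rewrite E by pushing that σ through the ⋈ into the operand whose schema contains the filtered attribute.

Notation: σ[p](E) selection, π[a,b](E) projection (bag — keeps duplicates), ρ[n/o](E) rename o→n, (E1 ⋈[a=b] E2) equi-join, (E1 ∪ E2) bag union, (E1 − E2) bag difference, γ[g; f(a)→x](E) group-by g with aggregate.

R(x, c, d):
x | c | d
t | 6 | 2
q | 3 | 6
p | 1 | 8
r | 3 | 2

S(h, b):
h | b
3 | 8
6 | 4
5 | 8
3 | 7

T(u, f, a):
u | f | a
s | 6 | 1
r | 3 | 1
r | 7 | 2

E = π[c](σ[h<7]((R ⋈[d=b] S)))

σ filters on h, owned by the right side.
E' = π[c]((R ⋈[d=b] σ[h<7](S)))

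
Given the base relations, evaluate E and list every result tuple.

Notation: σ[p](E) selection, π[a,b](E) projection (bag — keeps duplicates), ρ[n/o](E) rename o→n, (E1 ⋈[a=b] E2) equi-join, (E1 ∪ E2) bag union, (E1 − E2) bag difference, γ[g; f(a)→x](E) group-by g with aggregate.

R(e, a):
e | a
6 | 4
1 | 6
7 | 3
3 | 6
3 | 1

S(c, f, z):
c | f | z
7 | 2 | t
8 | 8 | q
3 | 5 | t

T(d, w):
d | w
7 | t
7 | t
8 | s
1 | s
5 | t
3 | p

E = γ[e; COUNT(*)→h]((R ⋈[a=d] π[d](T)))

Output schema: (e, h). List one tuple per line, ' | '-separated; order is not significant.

Per-node cardinality:
  R → 5
  T → 6
  π[d](T) → 6
  (R ⋈[a=d] π[d](T)) → 2
  γ[e; COUNT(*)→h]((R ⋈[a=d] π[d](T))) → 2

== RESULT ==
e | h
3 | 1
7 | 1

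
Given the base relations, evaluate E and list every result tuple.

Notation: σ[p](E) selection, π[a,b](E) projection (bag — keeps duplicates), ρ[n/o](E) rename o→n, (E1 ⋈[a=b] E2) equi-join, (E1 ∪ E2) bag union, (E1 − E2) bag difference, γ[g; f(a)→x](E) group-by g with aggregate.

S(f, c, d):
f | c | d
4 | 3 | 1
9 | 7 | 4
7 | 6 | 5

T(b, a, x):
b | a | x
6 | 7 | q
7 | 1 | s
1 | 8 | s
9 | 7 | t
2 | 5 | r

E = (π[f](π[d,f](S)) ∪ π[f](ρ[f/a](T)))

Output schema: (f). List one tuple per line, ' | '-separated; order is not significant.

Row counts bottom-up:
  S → 3
  π[d,f](S) → 3
  π[f](π[d,f](S)) → 3
  T → 5
  ρ[f/a](T) → 5
  π[f](ρ[f/a](T)) → 5
  (π[f](π[d,f](S)) ∪ π[f](ρ[f/a](T))) → 8

== RESULT ==
f
1
4
5
7
7
7
8
9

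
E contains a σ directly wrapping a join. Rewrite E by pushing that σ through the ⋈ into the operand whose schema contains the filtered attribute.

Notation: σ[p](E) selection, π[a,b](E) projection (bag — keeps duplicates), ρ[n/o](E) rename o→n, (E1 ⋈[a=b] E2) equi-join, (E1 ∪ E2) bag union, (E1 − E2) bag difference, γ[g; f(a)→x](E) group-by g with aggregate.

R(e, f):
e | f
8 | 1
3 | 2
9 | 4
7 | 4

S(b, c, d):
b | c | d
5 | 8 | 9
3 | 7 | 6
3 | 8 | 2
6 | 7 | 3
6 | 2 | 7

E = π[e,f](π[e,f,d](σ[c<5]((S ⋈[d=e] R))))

σ filters on c, owned by the left side.
E' = π[e,f](π[e,f,d]((σ[c<5](S) ⋈[d=e] R)))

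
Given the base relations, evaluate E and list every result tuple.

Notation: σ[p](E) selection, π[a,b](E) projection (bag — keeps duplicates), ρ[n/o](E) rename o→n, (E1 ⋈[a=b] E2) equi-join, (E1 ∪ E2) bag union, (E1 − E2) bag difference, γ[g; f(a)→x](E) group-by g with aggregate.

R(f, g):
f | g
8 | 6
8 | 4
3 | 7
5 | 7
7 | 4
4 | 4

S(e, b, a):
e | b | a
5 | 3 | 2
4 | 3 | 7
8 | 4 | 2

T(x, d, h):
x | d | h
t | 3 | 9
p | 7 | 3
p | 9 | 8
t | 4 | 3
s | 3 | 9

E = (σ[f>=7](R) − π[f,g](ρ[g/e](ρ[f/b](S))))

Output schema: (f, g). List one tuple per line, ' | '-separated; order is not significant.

Per-node cardinality:
  R → 6
  σ[f>=7](R) → 3
  S → 3
  ρ[f/b](S) → 3
  ρ[g/e](ρ[f/b](S)) → 3
  π[f,g](ρ[g/e](ρ[f/b](S))) → 3
  (σ[f>=7](R) − π[f,g](ρ[g/e](ρ[f/b](S)))) → 3

== RESULT ==
f | g
7 | 4
8 | 4
8 | 6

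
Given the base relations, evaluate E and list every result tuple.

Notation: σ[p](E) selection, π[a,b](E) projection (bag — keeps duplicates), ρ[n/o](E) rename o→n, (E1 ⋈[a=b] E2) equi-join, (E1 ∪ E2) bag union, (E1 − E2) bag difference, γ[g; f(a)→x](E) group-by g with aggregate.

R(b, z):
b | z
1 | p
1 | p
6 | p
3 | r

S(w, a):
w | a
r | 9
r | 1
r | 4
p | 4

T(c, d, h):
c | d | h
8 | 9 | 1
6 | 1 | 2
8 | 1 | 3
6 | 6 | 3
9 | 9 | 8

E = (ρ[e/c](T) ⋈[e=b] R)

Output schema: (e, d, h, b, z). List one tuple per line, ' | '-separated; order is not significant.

Per-node cardinality:
  T → 5
  ρ[e/c](T) → 5
  R → 4
  (ρ[e/c](T) ⋈[e=b] R) → 2

== RESULT ==
e | d | h | b | z
6 | 1 | 2 | 6 | p
6 | 6 | 3 | 6 | p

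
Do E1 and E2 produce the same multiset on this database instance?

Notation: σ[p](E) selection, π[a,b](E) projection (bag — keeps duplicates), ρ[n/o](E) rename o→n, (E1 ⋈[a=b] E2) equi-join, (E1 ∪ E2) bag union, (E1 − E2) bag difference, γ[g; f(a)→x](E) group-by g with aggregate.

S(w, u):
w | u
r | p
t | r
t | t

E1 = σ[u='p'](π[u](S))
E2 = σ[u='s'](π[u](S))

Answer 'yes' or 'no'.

E1 stepwise |·|:
  S → 3
  π[u](S) → 3
  σ[u='p'](π[u](S)) → 1
E2 stepwise |·|:
  S → 3
  π[u](S) → 3
  σ[u='s'](π[u](S)) → 0

E1 result:
u
p
E2 result:
u
(0 rows)
Witness: ('p',) appears 1× in E1 but 0× in E2.

no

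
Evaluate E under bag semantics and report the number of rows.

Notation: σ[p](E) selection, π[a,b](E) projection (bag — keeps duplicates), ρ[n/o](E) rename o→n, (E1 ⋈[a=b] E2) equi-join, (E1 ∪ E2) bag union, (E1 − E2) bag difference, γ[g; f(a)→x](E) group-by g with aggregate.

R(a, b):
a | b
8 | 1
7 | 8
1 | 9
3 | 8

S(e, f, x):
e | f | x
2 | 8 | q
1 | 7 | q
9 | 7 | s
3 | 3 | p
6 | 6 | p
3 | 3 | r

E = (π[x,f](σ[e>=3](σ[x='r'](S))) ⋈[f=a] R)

Row counts bottom-up:
  S → 6
  σ[x='r'](S) → 1
  σ[e>=3](σ[x='r'](S)) → 1
  π[x,f](σ[e>=3](σ[x='r'](S))) → 1
  R → 4
  (π[x,f](σ[e>=3](σ[x='r'](S))) ⋈[f=a] R) → 1

|E| = 1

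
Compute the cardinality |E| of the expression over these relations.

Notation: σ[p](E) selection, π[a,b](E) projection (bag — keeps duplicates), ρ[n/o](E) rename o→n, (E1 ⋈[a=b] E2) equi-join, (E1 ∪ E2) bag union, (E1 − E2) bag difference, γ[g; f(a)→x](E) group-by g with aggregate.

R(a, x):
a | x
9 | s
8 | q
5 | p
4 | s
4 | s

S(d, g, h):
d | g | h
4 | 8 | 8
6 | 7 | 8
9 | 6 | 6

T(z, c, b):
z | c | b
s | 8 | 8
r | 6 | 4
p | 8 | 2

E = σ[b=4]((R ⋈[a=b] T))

Per-node cardinality:
  R → 5
  T → 3
  (R ⋈[a=b] T) → 3
  σ[b=4]((R ⋈[a=b] T)) → 2

|E| = 2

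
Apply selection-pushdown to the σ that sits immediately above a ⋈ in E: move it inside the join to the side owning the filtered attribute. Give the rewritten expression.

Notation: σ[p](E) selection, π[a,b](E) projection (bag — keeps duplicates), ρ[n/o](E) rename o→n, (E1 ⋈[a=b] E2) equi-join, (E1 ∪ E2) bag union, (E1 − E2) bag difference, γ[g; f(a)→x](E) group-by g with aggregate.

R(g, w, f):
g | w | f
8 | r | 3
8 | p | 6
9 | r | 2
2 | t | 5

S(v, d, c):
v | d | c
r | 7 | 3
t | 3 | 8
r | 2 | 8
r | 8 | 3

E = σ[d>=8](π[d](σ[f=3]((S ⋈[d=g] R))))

σ filters on f, owned by the right side.
E' = σ[d>=8](π[d]((S ⋈[d=g] σ[f=3](R))))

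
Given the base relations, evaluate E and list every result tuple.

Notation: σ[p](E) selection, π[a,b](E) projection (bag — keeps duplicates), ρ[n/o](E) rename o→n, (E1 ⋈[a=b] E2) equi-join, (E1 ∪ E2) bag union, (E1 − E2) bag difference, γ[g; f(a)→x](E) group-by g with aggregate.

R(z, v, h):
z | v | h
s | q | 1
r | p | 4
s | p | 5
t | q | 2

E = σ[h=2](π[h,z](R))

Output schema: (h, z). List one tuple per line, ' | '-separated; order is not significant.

Row counts bottom-up:
  R → 4
  π[h,z](R) → 4
  σ[h=2](π[h,z](R)) → 1

== RESULT ==
h | z
2 | t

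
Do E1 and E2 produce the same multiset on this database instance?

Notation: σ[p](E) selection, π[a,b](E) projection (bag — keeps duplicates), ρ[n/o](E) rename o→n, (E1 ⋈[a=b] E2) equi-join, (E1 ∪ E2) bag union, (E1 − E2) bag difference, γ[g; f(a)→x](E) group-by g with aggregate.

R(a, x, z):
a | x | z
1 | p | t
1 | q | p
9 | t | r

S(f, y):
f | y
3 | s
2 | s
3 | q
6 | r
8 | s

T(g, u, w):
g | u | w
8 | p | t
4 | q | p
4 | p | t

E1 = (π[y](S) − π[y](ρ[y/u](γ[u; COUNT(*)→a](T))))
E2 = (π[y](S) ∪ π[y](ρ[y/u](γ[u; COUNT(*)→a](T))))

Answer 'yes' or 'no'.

E1 per-node cardinality:
  S → 5
  π[y](S) → 5
  T → 3
  γ[u; COUNT(*)→a](T) → 2
  ρ[y/u](γ[u; COUNT(*)→a](T)) → 2
  π[y](ρ[y/u](γ[u; COUNT(*)→a](T))) → 2
  (π[y](S) − π[y](ρ[y/u](γ[u; COUNT(*)→a](T)))) → 4
E2 per-node cardinality:
  S → 5
  π[y](S) → 5
  T → 3
  γ[u; COUNT(*)→a](T) → 2
  ρ[y/u](γ[u; COUNT(*)→a](T)) → 2
  π[y](ρ[y/u](γ[u; COUNT(*)→a](T))) → 2
  (π[y](S) ∪ π[y](ρ[y/u](γ[u; COUNT(*)→a](T)))) → 7

E1 result:
y
r
s
s
s
E2 result:
y
p
q
q
r
s
s
s
Witness: ('p',) appears 0× in E1 but 1× in E2.

no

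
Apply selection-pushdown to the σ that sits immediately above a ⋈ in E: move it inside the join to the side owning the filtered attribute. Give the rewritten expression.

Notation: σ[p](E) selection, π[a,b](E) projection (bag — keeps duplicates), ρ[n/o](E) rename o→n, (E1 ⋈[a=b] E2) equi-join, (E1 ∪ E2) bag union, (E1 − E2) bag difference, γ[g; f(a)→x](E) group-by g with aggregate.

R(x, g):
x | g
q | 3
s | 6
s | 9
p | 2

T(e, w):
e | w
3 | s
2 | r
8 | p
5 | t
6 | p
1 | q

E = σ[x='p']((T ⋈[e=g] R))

σ filters on x, owned by the right side.
E' = (T ⋈[e=g] σ[x='p'](R))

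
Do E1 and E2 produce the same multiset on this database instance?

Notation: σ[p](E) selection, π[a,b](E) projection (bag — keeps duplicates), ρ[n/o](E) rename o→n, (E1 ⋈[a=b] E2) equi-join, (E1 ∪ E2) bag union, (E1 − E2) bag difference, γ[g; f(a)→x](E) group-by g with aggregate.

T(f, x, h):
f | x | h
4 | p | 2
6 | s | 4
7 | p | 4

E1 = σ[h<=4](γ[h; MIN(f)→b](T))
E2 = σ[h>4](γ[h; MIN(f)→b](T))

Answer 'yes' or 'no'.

E1 stepwise |·|:
  T → 3
  γ[h; MIN(f)→b](T) → 2
  σ[h<=4](γ[h; MIN(f)→b](T)) → 2
E2 stepwise |·|:
  T → 3
  γ[h; MIN(f)→b](T) → 2
  σ[h>4](γ[h; MIN(f)→b](T)) → 0

E1 result:
h | b
2 | 4
4 | 6
E2 result:
h | b
(0 rows)
Witness: (2, 4) appears 1× in E1 but 0× in E2.

no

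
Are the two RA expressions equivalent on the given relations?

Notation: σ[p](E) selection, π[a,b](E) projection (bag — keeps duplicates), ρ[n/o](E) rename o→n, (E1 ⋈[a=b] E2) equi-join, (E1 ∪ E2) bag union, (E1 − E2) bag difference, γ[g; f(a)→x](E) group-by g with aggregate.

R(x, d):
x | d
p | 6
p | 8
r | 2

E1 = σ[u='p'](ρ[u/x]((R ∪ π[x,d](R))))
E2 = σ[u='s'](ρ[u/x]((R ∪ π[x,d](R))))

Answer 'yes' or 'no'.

E1 per-node cardinality:
  R → 3
  R → 3
  π[x,d](R) → 3
  (R ∪ π[x,d](R)) → 6
  ρ[u/x]((R ∪ π[x,d](R))) → 6
  σ[u='p'](ρ[u/x]((R ∪ π[x,d](R)))) → 4
E2 per-node cardinality:
  R → 3
  R → 3
  π[x,d](R) → 3
  (R ∪ π[x,d](R)) → 6
  ρ[u/x]((R ∪ π[x,d](R))) → 6
  σ[u='s'](ρ[u/x]((R ∪ π[x,d](R)))) → 0

E1 result:
u | d
p | 6
p | 6
p | 8
p | 8
E2 result:
u | d
(0 rows)
Witness: ('p', 6) appears 2× in E1 but 0× in E2.

no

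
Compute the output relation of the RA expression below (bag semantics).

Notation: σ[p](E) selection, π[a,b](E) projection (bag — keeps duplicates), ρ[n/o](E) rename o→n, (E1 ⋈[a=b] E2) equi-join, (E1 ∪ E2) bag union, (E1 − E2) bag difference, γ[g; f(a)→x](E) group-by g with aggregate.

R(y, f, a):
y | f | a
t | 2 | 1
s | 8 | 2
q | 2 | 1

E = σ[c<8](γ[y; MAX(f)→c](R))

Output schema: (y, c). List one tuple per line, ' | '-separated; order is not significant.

Stepwise |·|:
  R → 3
  γ[y; MAX(f)→c](R) → 3
  σ[c<8](γ[y; MAX(f)→c](R)) → 2

== RESULT ==
y | c
q | 2
t | 2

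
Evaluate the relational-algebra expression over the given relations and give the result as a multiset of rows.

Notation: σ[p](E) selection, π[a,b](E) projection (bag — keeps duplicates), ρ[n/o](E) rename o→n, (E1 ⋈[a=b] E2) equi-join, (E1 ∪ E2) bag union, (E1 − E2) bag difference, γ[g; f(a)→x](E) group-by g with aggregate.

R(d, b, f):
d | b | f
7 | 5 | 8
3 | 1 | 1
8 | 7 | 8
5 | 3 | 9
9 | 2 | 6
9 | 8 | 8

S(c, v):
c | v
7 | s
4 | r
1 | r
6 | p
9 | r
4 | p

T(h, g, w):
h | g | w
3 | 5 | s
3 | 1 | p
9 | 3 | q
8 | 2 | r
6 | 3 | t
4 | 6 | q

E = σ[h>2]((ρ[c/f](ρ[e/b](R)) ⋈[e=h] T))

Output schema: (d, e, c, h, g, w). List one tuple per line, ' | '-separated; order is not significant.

Stepwise |·|:
  R → 6
  ρ[e/b](R) → 6
  ρ[c/f](ρ[e/b](R)) → 6
  T → 6
  (ρ[c/f](ρ[e/b](R)) ⋈[e=h] T) → 3
  σ[h>2]((ρ[c/f](ρ[e/b](R)) ⋈[e=h] T)) → 3

== RESULT ==
d | e | c | h | g | w
5 | 3 | 9 | 3 | 1 | p
5 | 3 | 9 | 3 | 5 | s
9 | 8 | 8 | 8 | 2 | r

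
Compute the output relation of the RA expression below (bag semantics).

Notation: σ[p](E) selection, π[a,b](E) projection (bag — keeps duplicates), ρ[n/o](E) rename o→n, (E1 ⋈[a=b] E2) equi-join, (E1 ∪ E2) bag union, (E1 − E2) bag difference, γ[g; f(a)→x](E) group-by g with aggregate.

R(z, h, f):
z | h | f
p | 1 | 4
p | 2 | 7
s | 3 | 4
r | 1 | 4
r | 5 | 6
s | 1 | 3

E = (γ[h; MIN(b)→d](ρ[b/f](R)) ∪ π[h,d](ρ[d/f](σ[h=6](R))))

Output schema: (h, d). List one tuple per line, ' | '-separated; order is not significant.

Per-node cardinality:
  R → 6
  ρ[b/f](R) → 6
  γ[h; MIN(b)→d](ρ[b/f](R)) → 4
  R → 6
  σ[h=6](R) → 0
  ρ[d/f](σ[h=6](R)) → 0
  π[h,d](ρ[d/f](σ[h=6](R))) → 0
  (γ[h; MIN(b)→d](ρ[b/f](R)) ∪ π[h,d](ρ[d/f](σ[h=6](R)))) → 4

== RESULT ==
h | d
1 | 3
2 | 7
3 | 4
5 | 6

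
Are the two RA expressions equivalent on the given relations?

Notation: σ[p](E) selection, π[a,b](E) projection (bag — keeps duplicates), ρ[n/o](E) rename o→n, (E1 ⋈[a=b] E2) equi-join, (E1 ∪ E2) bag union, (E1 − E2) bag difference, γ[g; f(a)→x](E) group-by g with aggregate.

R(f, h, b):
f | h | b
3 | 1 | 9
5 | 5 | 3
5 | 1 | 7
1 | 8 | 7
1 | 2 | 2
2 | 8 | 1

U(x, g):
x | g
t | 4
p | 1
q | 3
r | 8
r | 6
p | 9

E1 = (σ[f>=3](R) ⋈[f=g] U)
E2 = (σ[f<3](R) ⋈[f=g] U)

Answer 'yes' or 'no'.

E1 stepwise |·|:
  R → 6
  σ[f>=3](R) → 3
  U → 6
  (σ[f>=3](R) ⋈[f=g] U) → 1
E2 stepwise |·|:
  R → 6
  σ[f<3](R) → 3
  U → 6
  (σ[f<3](R) ⋈[f=g] U) → 2

E1 result:
f | h | b | x | g
3 | 1 | 9 | q | 3
E2 result:
f | h | b | x | g
1 | 2 | 2 | p | 1
1 | 8 | 7 | p | 1
Witness: (1, 2, 2, 'p', 1) appears 0× in E1 but 1× in E2.

no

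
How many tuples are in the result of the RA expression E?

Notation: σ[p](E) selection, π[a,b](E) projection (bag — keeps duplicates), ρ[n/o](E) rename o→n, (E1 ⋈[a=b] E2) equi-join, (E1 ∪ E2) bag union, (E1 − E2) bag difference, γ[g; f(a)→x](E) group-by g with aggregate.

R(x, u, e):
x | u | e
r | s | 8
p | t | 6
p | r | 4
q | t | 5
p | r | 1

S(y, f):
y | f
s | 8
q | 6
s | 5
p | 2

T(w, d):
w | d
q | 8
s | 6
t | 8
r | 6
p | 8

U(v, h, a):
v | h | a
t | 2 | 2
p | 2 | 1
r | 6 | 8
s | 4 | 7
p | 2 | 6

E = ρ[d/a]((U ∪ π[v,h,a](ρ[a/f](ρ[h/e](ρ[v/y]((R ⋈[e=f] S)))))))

Stepwise |·|:
  U → 5
  R → 5
  S → 4
  (R ⋈[e=f] S) → 3
  ρ[v/y]((R ⋈[e=f] S)) → 3
  ρ[h/e](ρ[v/y]((R ⋈[e=f] S))) → 3
  ρ[a/f](ρ[h/e](ρ[v/y]((R ⋈[e=f] S)))) → 3
  π[v,h,a](ρ[a/f](ρ[h/e](ρ[v/y]((R ⋈[e=f] S))))) → 3
  (U ∪ π[v,h,a](ρ[a/f](ρ[h/e](ρ[v/y]((R ⋈[e=f] S)))))) → 8
  ρ[d/a]((U ∪ π[v,h,a](ρ[a/f](ρ[h/e](ρ[v/y]((R ⋈[e=f] S))))))) → 8

|E| = 8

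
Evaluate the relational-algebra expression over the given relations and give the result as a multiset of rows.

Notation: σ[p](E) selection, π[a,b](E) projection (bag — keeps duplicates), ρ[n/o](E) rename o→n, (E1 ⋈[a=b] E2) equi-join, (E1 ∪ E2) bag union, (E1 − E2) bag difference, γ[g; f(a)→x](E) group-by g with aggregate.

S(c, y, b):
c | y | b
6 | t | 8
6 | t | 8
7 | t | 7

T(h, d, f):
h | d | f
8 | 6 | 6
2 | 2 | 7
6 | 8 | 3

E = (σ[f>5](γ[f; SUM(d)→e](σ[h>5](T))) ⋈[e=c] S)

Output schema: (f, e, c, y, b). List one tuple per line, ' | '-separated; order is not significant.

Subexpression sizes:
  T → 3
  σ[h>5](T) → 2
  γ[f; SUM(d)→e](σ[h>5](T)) → 2
  σ[f>5](γ[f; SUM(d)→e](σ[h>5](T))) → 1
  S → 3
  (σ[f>5](γ[f; SUM(d)→e](σ[h>5](T))) ⋈[e=c] S) → 2

== RESULT ==
f | e | c | y | b
6 | 6 | 6 | t | 8
6 | 6 | 6 | t | 8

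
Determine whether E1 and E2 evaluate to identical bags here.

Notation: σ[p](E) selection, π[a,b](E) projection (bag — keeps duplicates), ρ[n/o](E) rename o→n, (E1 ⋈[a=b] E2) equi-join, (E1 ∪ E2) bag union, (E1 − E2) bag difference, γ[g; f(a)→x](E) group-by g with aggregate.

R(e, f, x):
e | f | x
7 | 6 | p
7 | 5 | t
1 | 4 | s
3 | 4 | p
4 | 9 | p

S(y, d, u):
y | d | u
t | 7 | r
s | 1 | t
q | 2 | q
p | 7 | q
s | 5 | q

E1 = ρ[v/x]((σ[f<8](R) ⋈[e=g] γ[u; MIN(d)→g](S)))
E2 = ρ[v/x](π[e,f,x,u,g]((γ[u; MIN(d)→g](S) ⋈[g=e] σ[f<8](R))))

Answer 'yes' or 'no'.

E1 stepwise |·|:
  R → 5
  σ[f<8](R) → 4
  S → 5
  γ[u; MIN(d)→g](S) → 3
  (σ[f<8](R) ⋈[e=g] γ[u; MIN(d)→g](S)) → 3
  ρ[v/x]((σ[f<8](R) ⋈[e=g] γ[u; MIN(d)→g](S))) → 3
E2 stepwise |·|:
  S → 5
  γ[u; MIN(d)→g](S) → 3
  R → 5
  σ[f<8](R) → 4
  (γ[u; MIN(d)→g](S) ⋈[g=e] σ[f<8](R)) → 3
  π[e,f,x,u,g]((γ[u; MIN(d)→g](S) ⋈[g=e] σ[f<8](R))) → 3
  ρ[v/x](π[e,f,x,u,g]((γ[u; MIN(d)→g](S) ⋈[g=e] σ[f<8](R)))) → 3

E1 and E2 produce the same multiset:
e | f | v | u | g
1 | 4 | s | t | 1
7 | 5 | t | r | 7
7 | 6 | p | r | 7

yes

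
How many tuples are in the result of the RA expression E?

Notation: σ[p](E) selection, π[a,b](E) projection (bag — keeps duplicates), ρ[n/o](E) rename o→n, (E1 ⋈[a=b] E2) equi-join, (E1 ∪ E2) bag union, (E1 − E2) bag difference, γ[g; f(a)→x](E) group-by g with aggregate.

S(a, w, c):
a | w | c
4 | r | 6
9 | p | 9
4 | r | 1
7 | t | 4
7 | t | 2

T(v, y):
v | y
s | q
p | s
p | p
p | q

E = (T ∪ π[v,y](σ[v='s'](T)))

Per-node cardinality:
  T → 4
  T → 4
  σ[v='s'](T) → 1
  π[v,y](σ[v='s'](T)) → 1
  (T ∪ π[v,y](σ[v='s'](T))) → 5

|E| = 5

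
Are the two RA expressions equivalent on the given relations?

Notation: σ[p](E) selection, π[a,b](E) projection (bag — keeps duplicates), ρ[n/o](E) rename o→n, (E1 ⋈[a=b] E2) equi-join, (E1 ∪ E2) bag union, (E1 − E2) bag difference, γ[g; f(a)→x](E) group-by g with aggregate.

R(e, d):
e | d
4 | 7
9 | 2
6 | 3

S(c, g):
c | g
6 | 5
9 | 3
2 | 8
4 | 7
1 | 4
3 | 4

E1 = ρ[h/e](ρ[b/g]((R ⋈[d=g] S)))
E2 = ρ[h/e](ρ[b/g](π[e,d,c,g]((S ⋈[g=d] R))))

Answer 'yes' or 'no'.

E1 row counts bottom-up:
  R → 3
  S → 6
  (R ⋈[d=g] S) → 2
  ρ[b/g]((R ⋈[d=g] S)) → 2
  ρ[h/e](ρ[b/g]((R ⋈[d=g] S))) → 2
E2 row counts bottom-up:
  S → 6
  R → 3
  (S ⋈[g=d] R) → 2
  π[e,d,c,g]((S ⋈[g=d] R)) → 2
  ρ[b/g](π[e,d,c,g]((S ⋈[g=d] R))) → 2
  ρ[h/e](ρ[b/g](π[e,d,c,g]((S ⋈[g=d] R)))) → 2

E1 and E2 produce the same multiset:
h | d | c | b
4 | 7 | 4 | 7
6 | 3 | 9 | 3

yes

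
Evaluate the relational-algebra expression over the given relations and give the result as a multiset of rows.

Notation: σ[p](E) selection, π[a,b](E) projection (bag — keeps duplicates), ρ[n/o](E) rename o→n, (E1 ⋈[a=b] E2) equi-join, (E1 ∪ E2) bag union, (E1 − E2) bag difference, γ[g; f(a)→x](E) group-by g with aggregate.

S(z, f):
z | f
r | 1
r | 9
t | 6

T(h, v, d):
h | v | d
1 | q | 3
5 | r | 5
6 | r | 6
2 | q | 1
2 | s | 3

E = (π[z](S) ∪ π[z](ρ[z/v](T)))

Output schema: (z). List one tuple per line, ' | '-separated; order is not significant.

Row counts bottom-up:
  S → 3
  π[z](S) → 3
  T → 5
  ρ[z/v](T) → 5
  π[z](ρ[z/v](T)) → 5
  (π[z](S) ∪ π[z](ρ[z/v](T))) → 8

== RESULT ==
z
q
q
r
r
r
r
s
t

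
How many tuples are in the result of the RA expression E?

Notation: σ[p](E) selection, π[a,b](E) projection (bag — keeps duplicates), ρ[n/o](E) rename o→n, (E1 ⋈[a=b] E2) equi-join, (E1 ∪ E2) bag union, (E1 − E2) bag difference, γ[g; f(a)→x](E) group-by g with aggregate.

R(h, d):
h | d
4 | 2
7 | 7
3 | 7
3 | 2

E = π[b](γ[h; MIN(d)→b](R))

Stepwise |·|:
  R → 4
  γ[h; MIN(d)→b](R) → 3
  π[b](γ[h; MIN(d)→b](R)) → 3

|E| = 3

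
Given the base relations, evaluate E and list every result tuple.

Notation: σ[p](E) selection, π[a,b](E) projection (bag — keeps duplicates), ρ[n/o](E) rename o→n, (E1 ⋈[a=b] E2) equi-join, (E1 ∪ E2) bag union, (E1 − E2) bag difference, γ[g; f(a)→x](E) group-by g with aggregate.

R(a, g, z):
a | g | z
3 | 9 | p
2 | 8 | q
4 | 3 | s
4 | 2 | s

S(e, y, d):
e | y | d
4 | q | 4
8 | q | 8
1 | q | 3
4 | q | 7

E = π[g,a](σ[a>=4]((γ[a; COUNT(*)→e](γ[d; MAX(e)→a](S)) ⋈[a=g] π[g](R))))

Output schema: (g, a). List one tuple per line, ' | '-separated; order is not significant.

Row counts bottom-up:
  S → 4
  γ[d; MAX(e)→a](S) → 4
  γ[a; COUNT(*)→e](γ[d; MAX(e)→a](S)) → 3
  R → 4
  π[g](R) → 4
  (γ[a; COUNT(*)→e](γ[d; MAX(e)→a](S)) ⋈[a=g] π[g](R)) → 1
  σ[a>=4]((γ[a; COUNT(*)→e](γ[d; MAX(e)→a](S)) ⋈[a=g] π[g](R))) → 1
  π[g,a](σ[a>=4]((γ[a; COUNT(*)→e](γ[d; MAX(e)→a](S)) ⋈[a=g] π[g](R)))) → 1

== RESULT ==
g | a
8 | 8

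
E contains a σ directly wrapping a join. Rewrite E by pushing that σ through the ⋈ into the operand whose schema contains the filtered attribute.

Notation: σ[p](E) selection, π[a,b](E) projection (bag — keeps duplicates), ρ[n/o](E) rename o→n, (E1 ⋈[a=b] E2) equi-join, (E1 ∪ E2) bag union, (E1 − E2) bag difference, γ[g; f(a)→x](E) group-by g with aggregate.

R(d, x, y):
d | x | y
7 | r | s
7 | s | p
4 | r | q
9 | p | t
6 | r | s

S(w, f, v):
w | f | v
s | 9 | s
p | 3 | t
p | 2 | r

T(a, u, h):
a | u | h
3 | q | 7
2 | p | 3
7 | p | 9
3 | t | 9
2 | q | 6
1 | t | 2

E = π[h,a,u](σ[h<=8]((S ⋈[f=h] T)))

σ filters on h, owned by the right side.
E' = π[h,a,u]((S ⋈[f=h] σ[h<=8](T)))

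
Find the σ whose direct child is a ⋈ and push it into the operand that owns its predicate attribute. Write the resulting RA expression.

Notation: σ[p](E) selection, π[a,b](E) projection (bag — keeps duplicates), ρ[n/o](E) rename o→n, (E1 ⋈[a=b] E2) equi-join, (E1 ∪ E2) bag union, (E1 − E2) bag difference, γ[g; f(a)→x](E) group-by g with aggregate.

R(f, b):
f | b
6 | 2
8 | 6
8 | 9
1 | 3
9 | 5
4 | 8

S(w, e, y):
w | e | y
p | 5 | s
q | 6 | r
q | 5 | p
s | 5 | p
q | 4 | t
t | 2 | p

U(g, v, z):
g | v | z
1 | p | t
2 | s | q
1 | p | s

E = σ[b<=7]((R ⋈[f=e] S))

σ filters on b, owned by the left side.
E' = (σ[b<=7](R) ⋈[f=e] S)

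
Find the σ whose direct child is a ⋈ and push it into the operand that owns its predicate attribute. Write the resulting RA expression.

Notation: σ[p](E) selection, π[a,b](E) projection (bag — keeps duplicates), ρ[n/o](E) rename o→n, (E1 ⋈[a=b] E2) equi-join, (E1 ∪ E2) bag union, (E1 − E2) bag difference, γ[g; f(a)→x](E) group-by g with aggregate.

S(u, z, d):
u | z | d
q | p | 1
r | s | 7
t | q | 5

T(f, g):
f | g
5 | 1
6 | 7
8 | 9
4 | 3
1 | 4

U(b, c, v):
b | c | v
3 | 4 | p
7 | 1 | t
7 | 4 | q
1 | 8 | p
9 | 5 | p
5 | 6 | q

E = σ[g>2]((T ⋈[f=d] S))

σ filters on g, owned by the left side.
E' = (σ[g>2](T) ⋈[f=d] S)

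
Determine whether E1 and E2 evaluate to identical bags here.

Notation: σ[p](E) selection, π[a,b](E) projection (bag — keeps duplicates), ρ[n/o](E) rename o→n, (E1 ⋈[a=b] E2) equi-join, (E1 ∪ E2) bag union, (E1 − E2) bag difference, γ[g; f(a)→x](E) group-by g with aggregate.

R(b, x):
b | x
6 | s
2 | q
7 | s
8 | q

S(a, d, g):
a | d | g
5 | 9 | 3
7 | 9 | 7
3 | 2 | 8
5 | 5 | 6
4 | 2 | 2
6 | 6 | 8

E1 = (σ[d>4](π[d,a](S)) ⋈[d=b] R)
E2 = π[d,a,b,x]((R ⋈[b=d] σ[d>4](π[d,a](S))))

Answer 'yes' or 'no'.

E1 row counts bottom-up:
  S → 6
  π[d,a](S) → 6
  σ[d>4](π[d,a](S)) → 4
  R → 4
  (σ[d>4](π[d,a](S)) ⋈[d=b] R) → 1
E2 row counts bottom-up:
  R → 4
  S → 6
  π[d,a](S) → 6
  σ[d>4](π[d,a](S)) → 4
  (R ⋈[b=d] σ[d>4](π[d,a](S))) → 1
  π[d,a,b,x]((R ⋈[b=d] σ[d>4](π[d,a](S)))) → 1

E1 and E2 produce the same multiset:
d | a | b | x
6 | 6 | 6 | s

yes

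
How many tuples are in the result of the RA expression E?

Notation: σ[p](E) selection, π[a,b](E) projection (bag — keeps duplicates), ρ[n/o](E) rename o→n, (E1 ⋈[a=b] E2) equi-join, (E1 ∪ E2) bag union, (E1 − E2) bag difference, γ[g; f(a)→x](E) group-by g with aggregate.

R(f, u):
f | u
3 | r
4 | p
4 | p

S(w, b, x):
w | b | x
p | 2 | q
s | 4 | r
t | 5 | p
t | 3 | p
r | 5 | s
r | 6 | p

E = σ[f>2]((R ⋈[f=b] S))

Per-node cardinality:
  R → 3
  S → 6
  (R ⋈[f=b] S) → 3
  σ[f>2]((R ⋈[f=b] S)) → 3

|E| = 3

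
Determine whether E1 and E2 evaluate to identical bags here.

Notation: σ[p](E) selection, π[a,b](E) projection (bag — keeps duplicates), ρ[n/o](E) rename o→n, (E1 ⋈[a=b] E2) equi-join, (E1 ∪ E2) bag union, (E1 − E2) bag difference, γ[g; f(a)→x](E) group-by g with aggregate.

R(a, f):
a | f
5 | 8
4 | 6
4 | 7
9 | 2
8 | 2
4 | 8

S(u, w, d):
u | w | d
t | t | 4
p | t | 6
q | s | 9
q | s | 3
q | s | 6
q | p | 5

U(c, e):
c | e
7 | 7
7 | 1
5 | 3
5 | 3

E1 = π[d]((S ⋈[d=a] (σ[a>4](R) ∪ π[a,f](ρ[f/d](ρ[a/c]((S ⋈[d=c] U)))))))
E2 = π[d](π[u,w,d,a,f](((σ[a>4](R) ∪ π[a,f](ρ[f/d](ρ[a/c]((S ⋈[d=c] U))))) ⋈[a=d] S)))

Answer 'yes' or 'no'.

E1 subexpression sizes:
  S → 6
  R → 6
  σ[a>4](R) → 3
  S → 6
  U → 4
  (S ⋈[d=c] U) → 2
  ρ[a/c]((S ⋈[d=c] U)) → 2
  ρ[f/d](ρ[a/c]((S ⋈[d=c] U))) → 2
  π[a,f](ρ[f/d](ρ[a/c]((S ⋈[d=c] U)))) → 2
  (σ[a>4](R) ∪ π[a,f](ρ[f/d](ρ[a/c]((S ⋈[d=c] U))))) → 5
  (S ⋈[d=a] (σ[a>4](R) ∪ π[a,f](ρ[f/d](ρ[a/c]((S ⋈[d=c] U)))))) → 4
  π[d]((S ⋈[d=a] (σ[a>4](R) ∪ π[a,f](ρ[f/d](ρ[a/c]((S ⋈[d=c] U))))))) → 4
E2 subexpression sizes:
  R → 6
  σ[a>4](R) → 3
  S → 6
  U → 4
  (S ⋈[d=c] U) → 2
  ρ[a/c]((S ⋈[d=c] U)) → 2
  ρ[f/d](ρ[a/c]((S ⋈[d=c] U))) → 2
  π[a,f](ρ[f/d](ρ[a/c]((S ⋈[d=c] U)))) → 2
  (σ[a>4](R) ∪ π[a,f](ρ[f/d](ρ[a/c]((S ⋈[d=c] U))))) → 5
  S → 6
  ((σ[a>4](R) ∪ π[a,f](ρ[f/d](ρ[a/c]((S ⋈[d=c] U))))) ⋈[a=d] S) → 4
  π[u,w,d,a,f](((σ[a>4](R) ∪ π[a,f](ρ[f/d](ρ[a/c]((S ⋈[d=c] U))))) ⋈[a=d] S)) → 4
  π[d](π[u,w,d,a,f](((σ[a>4](R) ∪ π[a,f](ρ[f/d](ρ[a/c]((S ⋈[d=c] U))))) ⋈[a=d] S))) → 4

E1 and E2 produce the same multiset:
d
5
5
5
9

yes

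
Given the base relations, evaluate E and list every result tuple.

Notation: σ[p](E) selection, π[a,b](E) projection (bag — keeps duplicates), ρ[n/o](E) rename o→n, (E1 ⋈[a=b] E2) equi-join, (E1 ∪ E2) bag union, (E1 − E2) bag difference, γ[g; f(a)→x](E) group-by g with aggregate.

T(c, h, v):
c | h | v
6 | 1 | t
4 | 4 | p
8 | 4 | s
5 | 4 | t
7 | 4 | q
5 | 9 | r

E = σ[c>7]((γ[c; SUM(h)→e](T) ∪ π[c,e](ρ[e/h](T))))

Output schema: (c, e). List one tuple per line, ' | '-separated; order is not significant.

Stepwise |·|:
  T → 6
  γ[c; SUM(h)→e](T) → 5
  T → 6
  ρ[e/h](T) → 6
  π[c,e](ρ[e/h](T)) → 6
  (γ[c; SUM(h)→e](T) ∪ π[c,e](ρ[e/h](T))) → 11
  σ[c>7]((γ[c; SUM(h)→e](T) ∪ π[c,e](ρ[e/h](T)))) → 2

== RESULT ==
c | e
8 | 4
8 | 4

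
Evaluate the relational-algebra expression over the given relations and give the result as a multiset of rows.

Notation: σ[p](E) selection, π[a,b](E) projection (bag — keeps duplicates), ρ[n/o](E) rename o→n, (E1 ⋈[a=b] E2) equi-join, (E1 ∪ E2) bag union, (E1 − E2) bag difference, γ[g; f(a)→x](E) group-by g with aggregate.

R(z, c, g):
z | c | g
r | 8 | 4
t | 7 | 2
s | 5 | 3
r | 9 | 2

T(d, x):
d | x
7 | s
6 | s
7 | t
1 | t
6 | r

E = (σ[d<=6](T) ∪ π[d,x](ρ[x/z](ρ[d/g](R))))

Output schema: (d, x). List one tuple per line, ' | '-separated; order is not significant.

Subexpression sizes:
  T → 5
  σ[d<=6](T) → 3
  R → 4
  ρ[d/g](R) → 4
  ρ[x/z](ρ[d/g](R)) → 4
  π[d,x](ρ[x/z](ρ[d/g](R))) → 4
  (σ[d<=6](T) ∪ π[d,x](ρ[x/z](ρ[d/g](R)))) → 7

== RESULT ==
d | x
1 | t
2 | r
2 | t
3 | s
4 | r
6 | r
6 | s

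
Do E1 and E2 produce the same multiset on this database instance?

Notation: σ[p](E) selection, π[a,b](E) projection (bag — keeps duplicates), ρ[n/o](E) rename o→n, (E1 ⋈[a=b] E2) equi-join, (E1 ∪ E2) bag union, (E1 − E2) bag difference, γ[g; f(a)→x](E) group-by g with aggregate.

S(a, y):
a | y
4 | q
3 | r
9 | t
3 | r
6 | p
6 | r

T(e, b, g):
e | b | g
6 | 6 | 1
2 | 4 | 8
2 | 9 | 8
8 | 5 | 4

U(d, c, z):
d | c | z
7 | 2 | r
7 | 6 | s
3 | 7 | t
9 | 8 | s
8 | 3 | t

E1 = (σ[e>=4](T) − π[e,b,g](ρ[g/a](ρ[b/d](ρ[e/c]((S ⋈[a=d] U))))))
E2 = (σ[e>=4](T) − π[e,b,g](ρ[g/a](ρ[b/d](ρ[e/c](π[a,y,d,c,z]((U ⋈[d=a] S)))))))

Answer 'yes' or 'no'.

E1 stepwise |·|:
  T → 4
  σ[e>=4](T) → 2
  S → 6
  U → 5
  (S ⋈[a=d] U) → 3
  ρ[e/c]((S ⋈[a=d] U)) → 3
  ρ[b/d](ρ[e/c]((S ⋈[a=d] U))) → 3
  ρ[g/a](ρ[b/d](ρ[e/c]((S ⋈[a=d] U)))) → 3
  π[e,b,g](ρ[g/a](ρ[b/d](ρ[e/c]((S ⋈[a=d] U))))) → 3
  (σ[e>=4](T) − π[e,b,g](ρ[g/a](ρ[b/d](ρ[e/c]((S ⋈[a=d] U)))))) → 2
E2 stepwise |·|:
  T → 4
  σ[e>=4](T) → 2
  U → 5
  S → 6
  (U ⋈[d=a] S) → 3
  π[a,y,d,c,z]((U ⋈[d=a] S)) → 3
  ρ[e/c](π[a,y,d,c,z]((U ⋈[d=a] S))) → 3
  ρ[b/d](ρ[e/c](π[a,y,d,c,z]((U ⋈[d=a] S)))) → 3
  ρ[g/a](ρ[b/d](ρ[e/c](π[a,y,d,c,z]((U ⋈[d=a] S))))) → 3
  π[e,b,g](ρ[g/a](ρ[b/d](ρ[e/c](π[a,y,d,c,z]((U ⋈[d=a] S)))))) → 3
  (σ[e>=4](T) − π[e,b,g](ρ[g/a](ρ[b/d](ρ[e/c](π[a,y,d,c,z]((U ⋈[d=a] S))))))) → 2

E1 and E2 produce the same multiset:
e | b | g
6 | 6 | 1
8 | 5 | 4

yes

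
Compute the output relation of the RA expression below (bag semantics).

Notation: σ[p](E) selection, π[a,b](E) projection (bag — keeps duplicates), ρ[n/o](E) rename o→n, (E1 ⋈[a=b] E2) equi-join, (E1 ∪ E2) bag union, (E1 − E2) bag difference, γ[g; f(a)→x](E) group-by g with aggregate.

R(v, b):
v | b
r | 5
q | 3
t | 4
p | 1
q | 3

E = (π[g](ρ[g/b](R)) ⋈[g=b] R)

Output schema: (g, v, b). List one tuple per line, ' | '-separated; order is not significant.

Subexpression sizes:
  R → 5
  ρ[g/b](R) → 5
  π[g](ρ[g/b](R)) → 5
  R → 5
  (π[g](ρ[g/b](R)) ⋈[g=b] R) → 7

== RESULT ==
g | v | b
1 | p | 1
3 | q | 3
3 | q | 3
3 | q | 3
3 | q | 3
4 | t | 4
5 | r | 5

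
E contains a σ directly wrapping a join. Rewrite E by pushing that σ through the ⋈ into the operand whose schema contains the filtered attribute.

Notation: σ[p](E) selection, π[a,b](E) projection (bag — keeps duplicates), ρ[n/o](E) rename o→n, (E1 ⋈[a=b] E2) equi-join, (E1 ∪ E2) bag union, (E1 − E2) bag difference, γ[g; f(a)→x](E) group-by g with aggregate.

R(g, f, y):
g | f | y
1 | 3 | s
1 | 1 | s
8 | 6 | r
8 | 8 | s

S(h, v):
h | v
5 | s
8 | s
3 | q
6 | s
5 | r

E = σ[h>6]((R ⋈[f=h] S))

σ filters on h, owned by the right side.
E' = (R ⋈[f=h] σ[h>6](S))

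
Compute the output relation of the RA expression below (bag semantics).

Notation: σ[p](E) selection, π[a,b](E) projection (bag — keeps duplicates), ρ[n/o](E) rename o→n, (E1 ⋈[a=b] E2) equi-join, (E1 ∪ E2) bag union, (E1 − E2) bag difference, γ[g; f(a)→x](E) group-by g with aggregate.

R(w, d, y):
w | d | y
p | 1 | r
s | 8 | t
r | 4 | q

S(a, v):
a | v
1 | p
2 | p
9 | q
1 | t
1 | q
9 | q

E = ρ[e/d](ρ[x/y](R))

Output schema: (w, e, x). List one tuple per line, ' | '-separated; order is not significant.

Row counts bottom-up:
  R → 3
  ρ[x/y](R) → 3
  ρ[e/d](ρ[x/y](R)) → 3

== RESULT ==
w | e | x
p | 1 | r
r | 4 | q
s | 8 | t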